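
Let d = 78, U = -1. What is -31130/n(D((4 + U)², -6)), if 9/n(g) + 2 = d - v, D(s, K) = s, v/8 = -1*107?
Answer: -29013160/9 ≈ -3.2237e+6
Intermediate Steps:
v = -856 (v = 8*(-1*107) = 8*(-107) = -856)
n(g) = 9/932 (n(g) = 9/(-2 + (78 - 1*(-856))) = 9/(-2 + (78 + 856)) = 9/(-2 + 934) = 9/932)
-31130/n(D((4 + U)², -6)) = -31130/9/932 = -31130*932/9 = -29013160/9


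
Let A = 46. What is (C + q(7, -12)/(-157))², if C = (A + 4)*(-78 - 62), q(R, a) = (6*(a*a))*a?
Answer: 1185119631424/24649 ≈ 4.8080e+7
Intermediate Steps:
q(R, a) = 6*a³ (q(R, a) = (6*a²)*a = 6*a³)
C = -7000 (C = (46 + 4)*(-78 - 62) = 50*(-140) = -7000)
(C + q(7, -12)/(-157))² = (-7000 + (6*(-12)³)/(-157))² = (-7000 + (6*(-1728))*(-1/157))² = (-7000 - 10368*(-1/157))² = (-7000 + 10368/157)² = (-1088632/157)² = 1185119631424/24649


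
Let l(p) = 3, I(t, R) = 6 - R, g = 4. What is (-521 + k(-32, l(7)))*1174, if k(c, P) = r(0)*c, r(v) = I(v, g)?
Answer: -686790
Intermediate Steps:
r(v) = 2 (r(v) = 6 - 1*4 = 6 - 4 = 2)
k(c, P) = 2*c
(-521 + k(-32, l(7)))*1174 = (-521 + 2*(-32))*1174 = (-521 - 64)*1174 = -585*1174 = -686790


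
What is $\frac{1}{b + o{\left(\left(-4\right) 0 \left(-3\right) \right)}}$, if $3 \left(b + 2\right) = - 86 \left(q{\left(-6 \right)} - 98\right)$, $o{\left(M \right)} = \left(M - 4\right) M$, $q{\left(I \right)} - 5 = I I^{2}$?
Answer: $\frac{1}{8856} \approx 0.00011292$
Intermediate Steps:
$q{\left(I \right)} = 5 + I^{3}$ ($q{\left(I \right)} = 5 + I I^{2} = 5 + I^{3}$)
$o{\left(M \right)} = M \left(-4 + M\right)$ ($o{\left(M \right)} = \left(-4 + M\right) M = M \left(-4 + M\right)$)
$b = 8856$ ($b = -2 + \frac{\left(-86\right) \left(\left(5 + \left(-6\right)^{3}\right) - 98\right)}{3} = -2 + \frac{\left(-86\right) \left(\left(5 - 216\right) - 98\right)}{3} = -2 + \frac{\left(-86\right) \left(-211 - 98\right)}{3} = -2 + \frac{\left(-86\right) \left(-309\right)}{3} = -2 + \frac{1}{3} \cdot 26574 = -2 + 8858 = 8856$)
$\frac{1}{b + o{\left(\left(-4\right) 0 \left(-3\right) \right)}} = \frac{1}{8856 + \left(-4\right) 0 \left(-3\right) \left(-4 + \left(-4\right) 0 \left(-3\right)\right)} = \frac{1}{8856 + 0 \left(-3\right) \left(-4 + 0 \left(-3\right)\right)} = \frac{1}{8856 + 0 \left(-4 + 0\right)} = \frac{1}{8856 + 0 \left(-4\right)} = \frac{1}{8856 + 0} = \frac{1}{8856}$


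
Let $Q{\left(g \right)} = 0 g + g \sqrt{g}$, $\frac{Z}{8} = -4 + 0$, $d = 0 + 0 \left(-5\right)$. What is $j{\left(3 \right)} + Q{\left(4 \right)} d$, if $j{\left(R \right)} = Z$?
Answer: $-32$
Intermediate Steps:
$d = 0$ ($d = 0 + 0 = 0$)
$Z = -32$ ($Z = 8 \left(-4 + 0\right) = 8 \left(-4\right) = -32$)
$Q{\left(g \right)} = g^{\frac{3}{2}}$ ($Q{\left(g \right)} = 0 + g^{\frac{3}{2}} = g^{\frac{3}{2}}$)
$j{\left(R \right)} = -32$
$j{\left(3 \right)} + Q{\left(4 \right)} d = -32 + 4^{\frac{3}{2}} \cdot 0 = -32 + 8 \cdot 0 = -32 + 0 = -32$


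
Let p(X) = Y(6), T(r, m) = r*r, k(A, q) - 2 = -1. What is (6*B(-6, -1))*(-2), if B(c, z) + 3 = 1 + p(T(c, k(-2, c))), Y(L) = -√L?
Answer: 24 + 12*√6 ≈ 53.394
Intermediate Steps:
k(A, q) = 1 (k(A, q) = 2 - 1 = 1)
T(r, m) = r²
p(X) = -√6
B(c, z) = -2 - √6 (B(c, z) = -3 + (1 - √6) = -2 - √6)
(6*B(-6, -1))*(-2) = (6*(-2 - √6))*(-2) = (-12 - 6*√6)*(-2) = 24 + 12*√6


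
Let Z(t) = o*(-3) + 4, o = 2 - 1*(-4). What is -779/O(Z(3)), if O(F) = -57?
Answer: 41/3 ≈ 13.667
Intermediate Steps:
o = 6 (o = 2 + 4 = 6)
Z(t) = -14 (Z(t) = 6*(-3) + 4 = -18 + 4 = -14)
-779/O(Z(3)) = -779/(-57) = -779*(-1/57) = 41/3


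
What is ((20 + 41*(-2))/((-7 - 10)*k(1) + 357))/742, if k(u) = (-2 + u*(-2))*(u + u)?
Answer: -31/182903 ≈ -0.00016949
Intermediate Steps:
k(u) = 2*u*(-2 - 2*u) (k(u) = (-2 - 2*u)*(2*u) = 2*u*(-2 - 2*u))
((20 + 41*(-2))/((-7 - 10)*k(1) + 357))/742 = ((20 + 41*(-2))/((-7 - 10)*(-4*1*(1 + 1)) + 357))/742 = ((20 - 82)/(-(-68)*2 + 357))*(1/742) = -62/(-17*(-8) + 357)*(1/742) = -62/(136 + 357)*(1/742) = -62/493*(1/742) = -62*1/493*(1/742) = -62/493*1/742 = -31/182903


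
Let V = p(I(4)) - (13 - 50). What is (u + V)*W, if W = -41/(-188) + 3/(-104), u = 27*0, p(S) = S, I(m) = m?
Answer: 37925/4888 ≈ 7.7588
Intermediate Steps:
u = 0
V = 41 (V = 4 - (13 - 50) = 4 - 1*(-37) = 4 + 37 = 41)
W = 925/4888 (W = -41*(-1/188) + 3*(-1/104) = 41/188 - 3/104 = 925/4888 ≈ 0.18924)
(u + V)*W = (0 + 41)*(925/4888) = 41*(925/4888) = 37925/4888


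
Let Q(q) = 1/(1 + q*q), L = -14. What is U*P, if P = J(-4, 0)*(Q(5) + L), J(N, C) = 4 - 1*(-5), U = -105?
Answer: 343035/26 ≈ 13194.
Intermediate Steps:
J(N, C) = 9 (J(N, C) = 4 + 5 = 9)
Q(q) = 1/(1 + q**2)
P = -3267/26 (P = 9*(1/(1 + 5**2) - 14) = 9*(1/(1 + 25) - 14) = 9*(1/26 - 14) = 9*(-363/26) = -3267/26 ≈ -125.65)
U*P = -105*(-3267/26) = 343035/26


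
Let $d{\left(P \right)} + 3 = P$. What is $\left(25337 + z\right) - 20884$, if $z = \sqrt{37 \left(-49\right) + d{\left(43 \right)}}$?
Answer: $4453 + 3 i \sqrt{197} \approx 4453.0 + 42.107 i$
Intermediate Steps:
$d{\left(P \right)} = -3 + P$
$z = 3 i \sqrt{197}$ ($z = \sqrt{37 \left(-49\right) + \left(-3 + 43\right)} = \sqrt{-1813 + 40} = \sqrt{-1773} = 3 i \sqrt{197} \approx 42.107 i$)
$\left(25337 + z\right) - 20884 = \left(25337 + 3 i \sqrt{197}\right) - 20884 = 4453 + 3 i \sqrt{197}$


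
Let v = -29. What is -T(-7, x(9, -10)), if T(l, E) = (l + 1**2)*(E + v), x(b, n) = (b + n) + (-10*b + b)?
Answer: -666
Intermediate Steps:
x(b, n) = n - 8*b (x(b, n) = (b + n) - 9*b = n - 8*b)
T(l, E) = (1 + l)*(-29 + E) (T(l, E) = (l + 1**2)*(E - 29) = (l + 1)*(-29 + E) = (1 + l)*(-29 + E))
-T(-7, x(9, -10)) = -(-29 + (-10 - 8*9) - 29*(-7) + (-10 - 8*9)*(-7)) = -(-29 + (-10 - 72) + 203 + (-10 - 72)*(-7)) = -(-29 - 82 + 203 - 82*(-7)) = -(-29 - 82 + 203 + 574) = -1*666 = -666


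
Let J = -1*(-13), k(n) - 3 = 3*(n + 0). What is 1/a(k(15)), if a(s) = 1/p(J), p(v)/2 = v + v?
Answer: 52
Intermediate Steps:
k(n) = 3 + 3*n (k(n) = 3 + 3*(n + 0) = 3 + 3*n)
J = 13
p(v) = 4*v (p(v) = 2*(v + v) = 2*(2*v) = 4*v)
a(s) = 1/52 (a(s) = 1/(4*13) = 1/52)
1/a(k(15)) = 1/(1/52) = 52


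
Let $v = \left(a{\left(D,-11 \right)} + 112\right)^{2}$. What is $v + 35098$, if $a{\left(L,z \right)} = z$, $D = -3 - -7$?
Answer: $45299$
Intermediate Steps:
$D = 4$ ($D = -3 + 7 = 4$)
$v = 10201$ ($v = \left(-11 + 112\right)^{2} = 101^{2} = 10201$)
$v + 35098 = 10201 + 35098 = 45299$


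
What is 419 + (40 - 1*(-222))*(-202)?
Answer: -52505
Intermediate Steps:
419 + (40 - 1*(-222))*(-202) = 419 + (40 + 222)*(-202) = 419 + 262*(-202) = 419 - 52924 = -52505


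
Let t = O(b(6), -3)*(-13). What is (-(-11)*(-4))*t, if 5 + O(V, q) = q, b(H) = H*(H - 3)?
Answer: -4576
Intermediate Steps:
b(H) = H*(-3 + H)
O(V, q) = -5 + q
t = 104 (t = (-5 - 3)*(-13) = -8*(-13) = 104)
(-(-11)*(-4))*t = -(-11)*(-4)*104 = -11*4*104 = -44*104 = -4576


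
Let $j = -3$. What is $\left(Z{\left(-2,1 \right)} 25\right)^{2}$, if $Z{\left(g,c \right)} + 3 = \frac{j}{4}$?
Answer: $\frac{140625}{16} \approx 8789.1$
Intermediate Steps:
$Z{\left(g,c \right)} = - \frac{15}{4}$ ($Z{\left(g,c \right)} = -3 - \frac{3}{4} = - \frac{15}{4}$)
$\left(Z{\left(-2,1 \right)} 25\right)^{2} = \left(\left(- \frac{15}{4}\right) 25\right)^{2} = \left(- \frac{375}{4}\right)^{2} = \frac{140625}{16}$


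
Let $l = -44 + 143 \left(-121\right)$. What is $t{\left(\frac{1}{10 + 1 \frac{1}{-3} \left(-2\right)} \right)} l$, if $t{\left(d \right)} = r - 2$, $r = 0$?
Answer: $34694$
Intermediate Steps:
$t{\left(d \right)} = -2$ ($t{\left(d \right)} = 0 - 2 = -2$)
$l = -17347$ ($l = -44 - 17303 = -17347$)
$t{\left(\frac{1}{10 + 1 \frac{1}{-3} \left(-2\right)} \right)} l = \left(-2\right) \left(-17347\right) = 34694$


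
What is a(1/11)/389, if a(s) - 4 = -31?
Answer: -27/389 ≈ -0.069409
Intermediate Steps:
a(s) = -27 (a(s) = 4 - 31 = -27)
a(1/11)/389 = -27/389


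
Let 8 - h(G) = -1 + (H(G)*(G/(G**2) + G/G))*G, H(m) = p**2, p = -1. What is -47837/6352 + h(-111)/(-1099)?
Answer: -7618393/997264 ≈ -7.6393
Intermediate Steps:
H(m) = 1 (H(m) = (-1)**2 = 1)
h(G) = 9 - G*(1 + 1/G) (h(G) = 8 - (-1 + (1*(G/(G**2) + G/G))*G) = 8 - (-1 + (1*(G/G**2 + 1))*G) = 8 - (-1 + (1*(1/G + 1))*G) = 8 - (-1 + (1*(1 + 1/G))*G) = 8 - (-1 + (1 + 1/G)*G) = 8 - (-1 + G*(1 + 1/G)) = 8 + (1 - G*(1 + 1/G)) = 9 - G*(1 + 1/G))
-47837/6352 + h(-111)/(-1099) = -47837/6352 + (8 - 1*(-111))/(-1099) = -47837*1/6352 + (8 + 111)*(-1/1099) = -47837/6352 + 119*(-1/1099) = -47837/6352 - 17/157 = -7618393/997264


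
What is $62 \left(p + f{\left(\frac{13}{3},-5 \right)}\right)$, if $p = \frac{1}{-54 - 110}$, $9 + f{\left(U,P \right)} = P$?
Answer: $- \frac{71207}{82} \approx -868.38$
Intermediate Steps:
$f{\left(U,P \right)} = -9 + P$
$p = - \frac{1}{164}$ ($p = \frac{1}{-164} = - \frac{1}{164} \approx -0.0060976$)
$62 \left(p + f{\left(\frac{13}{3},-5 \right)}\right) = 62 \left(- \frac{1}{164} - 14\right) = 62 \left(- \frac{2297}{164}\right) = - \frac{71207}{82}$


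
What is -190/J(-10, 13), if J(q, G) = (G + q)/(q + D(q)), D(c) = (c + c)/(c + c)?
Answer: 570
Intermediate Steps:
D(c) = 1 (D(c) = (2*c)/((2*c)) = (2*c)*(1/(2*c)) = 1)
J(q, G) = (G + q)/(1 + q) (J(q, G) = (G + q)/(q + 1) = (G + q)/(1 + q))
-190/J(-10, 13) = -190*(1 - 10)/(13 - 10) = -190/(3/(-9)) = -190/((-⅑*3)) = -190/(-⅓) = -190*(-3) = 570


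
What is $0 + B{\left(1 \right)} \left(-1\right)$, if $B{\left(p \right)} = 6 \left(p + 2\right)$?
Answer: $-18$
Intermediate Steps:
$B{\left(p \right)} = 12 + 6 p$ ($B{\left(p \right)} = 6 \left(2 + p\right) = 12 + 6 p$)
$0 + B{\left(1 \right)} \left(-1\right) = 0 + \left(12 + 6 \cdot 1\right) \left(-1\right) = 0 + \left(12 + 6\right) \left(-1\right) = 0 + 18 \left(-1\right) = 0 - 18 = -18$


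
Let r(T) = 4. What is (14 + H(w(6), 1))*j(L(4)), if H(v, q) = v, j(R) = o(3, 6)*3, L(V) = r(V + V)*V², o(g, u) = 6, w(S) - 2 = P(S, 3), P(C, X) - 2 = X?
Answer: 378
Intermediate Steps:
P(C, X) = 2 + X
w(S) = 7 (w(S) = 2 + (2 + 3) = 2 + 5 = 7)
L(V) = 4*V²
j(R) = 18 (j(R) = 6*3 = 18)
(14 + H(w(6), 1))*j(L(4)) = (14 + 7)*18 = 21*18 = 378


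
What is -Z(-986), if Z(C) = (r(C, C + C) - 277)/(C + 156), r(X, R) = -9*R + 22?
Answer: 17493/830 ≈ 21.076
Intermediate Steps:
r(X, R) = 22 - 9*R
Z(C) = (-255 - 18*C)/(156 + C) (Z(C) = ((22 - 9*(C + C)) - 277)/(C + 156) = ((22 - 18*C) - 277)/(156 + C) = (-255 - 18*C)/(156 + C))
-Z(-986) = -3*(-85 - 6*(-986))/(156 - 986) = -3*(-85 + 5916)/(-830) = -3*(-1)*5831/830 = -1*(-17493/830) = 17493/830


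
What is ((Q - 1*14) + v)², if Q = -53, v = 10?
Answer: 3249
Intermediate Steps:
((Q - 1*14) + v)² = ((-53 - 1*14) + 10)² = ((-53 - 14) + 10)² = (-67 + 10)² = (-57)² = 3249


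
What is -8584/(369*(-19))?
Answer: 8584/7011 ≈ 1.2244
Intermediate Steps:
-8584/(369*(-19)) = -8584/(-7011) = -8584*(-1/7011) = 8584/7011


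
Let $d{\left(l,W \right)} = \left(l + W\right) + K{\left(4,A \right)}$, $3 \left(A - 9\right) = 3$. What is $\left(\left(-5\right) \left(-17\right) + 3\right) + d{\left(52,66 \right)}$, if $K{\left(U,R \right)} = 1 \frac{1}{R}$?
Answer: $\frac{2061}{10} \approx 206.1$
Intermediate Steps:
$A = 10$ ($A = 9 + \frac{1}{3} \cdot 3 = 9 + 1 = 10$)
$K{\left(U,R \right)} = \frac{1}{R}$
$d{\left(l,W \right)} = \frac{1}{10} + W + l$ ($d{\left(l,W \right)} = \left(l + W\right) + \frac{1}{10} = \left(W + l\right) + \frac{1}{10} = \frac{1}{10} + W + l$)
$\left(\left(-5\right) \left(-17\right) + 3\right) + d{\left(52,66 \right)} = \left(\left(-5\right) \left(-17\right) + 3\right) + \left(\frac{1}{10} + 66 + 52\right) = \left(85 + 3\right) + \frac{1181}{10} = 88 + \frac{1181}{10} = \frac{2061}{10}$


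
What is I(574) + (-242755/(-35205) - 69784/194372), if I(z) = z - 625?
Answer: -15212907506/342143313 ≈ -44.464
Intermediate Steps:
I(z) = -625 + z
I(574) + (-242755/(-35205) - 69784/194372) = (-625 + 574) + (-242755/(-35205) - 69784/194372) = -51 + (-242755*(-1/35205) - 69784*1/194372) = -51 + (48551/7041 - 17446/48593) = -51 + 2236401457/342143313 = -15212907506/342143313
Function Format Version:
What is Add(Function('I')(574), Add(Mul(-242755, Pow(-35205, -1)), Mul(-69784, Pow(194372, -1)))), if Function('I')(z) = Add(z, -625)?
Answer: Rational(-15212907506, 342143313) ≈ -44.464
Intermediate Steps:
Function('I')(z) = Add(-625, z)
Add(Function('I')(574), Add(Mul(-242755, Pow(-35205, -1)), Mul(-69784, Pow(194372, -1)))) = Add(Add(-625, 574), Add(Mul(-242755, Pow(-35205, -1)), Mul(-69784, Pow(194372, -1)))) = Add(-51, Add(Mul(-242755, Rational(-1, 35205)), Mul(-69784, Rational(1, 194372)))) = Add(-51, Add(Rational(48551, 7041), Rational(-17446, 48593))) = Add(-51, Rational(2236401457, 342143313)) = Rational(-15212907506, 342143313)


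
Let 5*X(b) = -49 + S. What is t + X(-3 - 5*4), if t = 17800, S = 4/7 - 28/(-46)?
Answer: 14321301/805 ≈ 17790.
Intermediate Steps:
S = 190/161 (S = 4*(⅐) - 28*(-1/46) = 4/7 + 14/23 = 190/161 ≈ 1.1801)
X(b) = -7699/805 (X(b) = (-49 + 190/161)/5 = (⅕)*(-7699/161) = -7699/805)
t + X(-3 - 5*4) = 17800 - 7699/805 = 14321301/805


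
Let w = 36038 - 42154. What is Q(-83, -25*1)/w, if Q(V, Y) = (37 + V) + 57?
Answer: -1/556 ≈ -0.0017986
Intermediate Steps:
w = -6116
Q(V, Y) = 94 + V
Q(-83, -25*1)/w = (94 - 83)/(-6116) = 11*(-1/6116) = -1/556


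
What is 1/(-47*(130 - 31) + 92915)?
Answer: 1/88262 ≈ 1.1330e-5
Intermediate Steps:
1/(-47*(130 - 31) + 92915) = 1/(-47*99 + 92915) = 1/(-4653 + 92915) = 1/88262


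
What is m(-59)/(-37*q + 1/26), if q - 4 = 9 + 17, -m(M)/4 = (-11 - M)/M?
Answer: -4992/1702681 ≈ -0.0029318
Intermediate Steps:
m(M) = -4*(-11 - M)/M
q = 30 (q = 4 + (9 + 17) = 4 + 26 = 30)
m(-59)/(-37*q + 1/26) = (4 + 44/(-59))/(-37*30 + 1/26) = (4 + 44*(-1/59))/(-1110 + 1/26) = (4 - 44/59)/(-28859/26) = (192/59)*(-26/28859) = -4992/1702681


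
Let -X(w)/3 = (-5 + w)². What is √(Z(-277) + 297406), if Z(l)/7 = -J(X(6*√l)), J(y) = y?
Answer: √(88519 - 1260*I*√277) ≈ 299.57 - 35.001*I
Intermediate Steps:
X(w) = -3*(-5 + w)²
Z(l) = 21*(-5 + 6*√l)² (Z(l) = 7*(-(-3)*(-5 + 6*√l)²) = 7*(3*(-5 + 6*√l)²) = 21*(-5 + 6*√l)²)
√(Z(-277) + 297406) = √(21*(-5 + 6*√(-277))² + 297406) = √(21*(-5 + 6*(I*√277))² + 297406) = √(21*(-5 + 6*I*√277)² + 297406) = √(297406 + 21*(-5 + 6*I*√277)²)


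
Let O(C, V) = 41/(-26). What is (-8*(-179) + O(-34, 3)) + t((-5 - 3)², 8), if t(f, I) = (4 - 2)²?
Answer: 37295/26 ≈ 1434.4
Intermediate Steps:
O(C, V) = -41/26 (O(C, V) = 41*(-1/26) = -41/26)
t(f, I) = 4 (t(f, I) = 2² = 4)
(-8*(-179) + O(-34, 3)) + t((-5 - 3)², 8) = (-8*(-179) - 41/26) + 4 = (1432 - 41/26) + 4 = 37191/26 + 4 = 37295/26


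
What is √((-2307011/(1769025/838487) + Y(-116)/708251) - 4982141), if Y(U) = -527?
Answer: I*√381498832073993650055060636127/250582745055 ≈ 2464.9*I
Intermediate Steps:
√((-2307011/(1769025/838487) + Y(-116)/708251) - 4982141) = √((-2307011/(1769025/838487) - 527/708251) - 4982141) = √((-2307011/(1769025*(1/838487)) - 527*1/708251) - 4982141) = √((-2307011/1769025/838487 - 527/708251) - 4982141) = √((-2307011*838487/1769025 - 527/708251) - 4982141) = √((-1934398732357/1769025 - 527/708251) - 4982141) = √(-1370039837522853782/1252913725275 - 4982141) = √(-7612232677678167557/1252913725275) = I*√381498832073993650055060636127/250582745055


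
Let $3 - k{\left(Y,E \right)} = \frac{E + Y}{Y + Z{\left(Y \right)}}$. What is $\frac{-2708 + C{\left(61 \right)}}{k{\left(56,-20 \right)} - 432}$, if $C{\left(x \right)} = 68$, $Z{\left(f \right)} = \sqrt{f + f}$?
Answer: $\frac{3970120}{646147} + \frac{440 \sqrt{7}}{646147} \approx 6.1461$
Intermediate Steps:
$Z{\left(f \right)} = \sqrt{2} \sqrt{f}$ ($Z{\left(f \right)} = \sqrt{2 f} = \sqrt{2} \sqrt{f}$)
$k{\left(Y,E \right)} = 3 - \frac{E + Y}{Y + \sqrt{2} \sqrt{Y}}$
$\frac{-2708 + C{\left(61 \right)}}{k{\left(56,-20 \right)} - 432} = \frac{-2708 + 68}{\frac{\left(-1\right) \left(-20\right) + 2 \cdot 56 + 3 \sqrt{2} \sqrt{56}}{56 + \sqrt{2} \sqrt{56}} - 432} = - \frac{2640}{\frac{20 + 112 + 3 \sqrt{2} \cdot 2 \sqrt{14}}{56 + \sqrt{2} \cdot 2 \sqrt{14}} - 432} = - \frac{2640}{\frac{20 + 112 + 12 \sqrt{7}}{56 + 4 \sqrt{7}} - 432} = - \frac{2640}{\frac{132 + 12 \sqrt{7}}{56 + 4 \sqrt{7}} - 432} = - \frac{2640}{-432 + \frac{132 + 12 \sqrt{7}}{56 + 4 \sqrt{7}}}$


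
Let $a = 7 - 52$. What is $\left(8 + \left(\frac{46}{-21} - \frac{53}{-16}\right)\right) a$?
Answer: $- \frac{45975}{112} \approx -410.49$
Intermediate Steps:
$a = -45$
$\left(8 + \left(\frac{46}{-21} - \frac{53}{-16}\right)\right) a = \left(8 + \left(\frac{46}{-21} - \frac{53}{-16}\right)\right) \left(-45\right) = \left(8 + \left(46 \left(- \frac{1}{21}\right) - - \frac{53}{16}\right)\right) \left(-45\right) = \left(8 + \left(- \frac{46}{21} + \frac{53}{16}\right)\right) \left(-45\right) = \left(8 + \frac{377}{336}\right) \left(-45\right) = \frac{3065}{336} \left(-45\right) = - \frac{45975}{112}$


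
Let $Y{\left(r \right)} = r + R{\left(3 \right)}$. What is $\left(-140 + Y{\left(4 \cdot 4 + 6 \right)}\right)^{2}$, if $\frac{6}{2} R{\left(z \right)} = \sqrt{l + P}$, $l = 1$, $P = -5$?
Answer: $\frac{125312}{9} - \frac{472 i}{3} \approx 13924.0 - 157.33 i$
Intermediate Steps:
$R{\left(z \right)} = \frac{2 i}{3}$ ($R{\left(z \right)} = \frac{\sqrt{1 - 5}}{3} = \frac{\sqrt{-4}}{3} = \frac{2 i}{3}$)
$Y{\left(r \right)} = r + \frac{2 i}{3}$
$\left(-140 + Y{\left(4 \cdot 4 + 6 \right)}\right)^{2} = \left(-140 + \left(\left(4 \cdot 4 + 6\right) + \frac{2 i}{3}\right)\right)^{2} = \left(-140 + \left(\left(16 + 6\right) + \frac{2 i}{3}\right)\right)^{2} = \left(-140 + \left(22 + \frac{2 i}{3}\right)\right)^{2} = \left(-118 + \frac{2 i}{3}\right)^{2}$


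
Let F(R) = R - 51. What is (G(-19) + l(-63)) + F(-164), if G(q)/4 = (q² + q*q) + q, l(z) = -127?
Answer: 2470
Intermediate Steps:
G(q) = 4*q + 8*q² (G(q) = 4*((q² + q*q) + q) = 4*((q² + q²) + q) = 4*(2*q² + q) = 4*(q + 2*q²) = 4*q + 8*q²)
F(R) = -51 + R
(G(-19) + l(-63)) + F(-164) = (4*(-19)*(1 + 2*(-19)) - 127) + (-51 - 164) = (4*(-19)*(1 - 38) - 127) - 215 = (4*(-19)*(-37) - 127) - 215 = (2812 - 127) - 215 = 2685 - 215 = 2470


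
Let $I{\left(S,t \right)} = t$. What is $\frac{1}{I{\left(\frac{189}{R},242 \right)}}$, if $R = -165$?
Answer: $\frac{1}{242} \approx 0.0041322$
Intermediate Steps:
$\frac{1}{I{\left(\frac{189}{R},242 \right)}} = \frac{1}{242}$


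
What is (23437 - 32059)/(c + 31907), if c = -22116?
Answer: -8622/9791 ≈ -0.88060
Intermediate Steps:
(23437 - 32059)/(c + 31907) = (23437 - 32059)/(-22116 + 31907) = -8622/9791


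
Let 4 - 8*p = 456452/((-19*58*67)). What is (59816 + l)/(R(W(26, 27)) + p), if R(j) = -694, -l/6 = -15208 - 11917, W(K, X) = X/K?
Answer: -32865876088/102293645 ≈ -321.29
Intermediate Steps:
l = 162750 (l = -6*(-15208 - 11917) = -6*(-27125) = 162750)
p = 187947/147668 (p = ½ - 114113/(2*(-19*58*67)) = ½ - 114113/(2*((-1102*67))) = ½ - 114113/(2*(-73834)) = ½ - 114113*(-1)/(2*73834) = ½ - ⅛*(-228226/36917) = ½ + 114113/147668 = 187947/147668 ≈ 1.2728)
(59816 + l)/(R(W(26, 27)) + p) = (59816 + 162750)/(-694 + 187947/147668) = 222566/(-102293645/147668) = 222566*(-147668/102293645) = -32865876088/102293645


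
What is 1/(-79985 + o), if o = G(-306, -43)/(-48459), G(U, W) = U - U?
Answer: -1/79985 ≈ -1.2502e-5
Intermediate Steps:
G(U, W) = 0
o = 0 (o = 0/(-48459) = 0*(-1/48459) = 0)
1/(-79985 + o) = 1/(-79985 + 0) = 1/(-79985) = -1/79985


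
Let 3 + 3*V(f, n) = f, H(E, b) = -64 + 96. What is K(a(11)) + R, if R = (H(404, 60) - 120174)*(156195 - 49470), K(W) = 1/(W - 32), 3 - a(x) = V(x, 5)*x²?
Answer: -13527373472253/1055 ≈ -1.2822e+10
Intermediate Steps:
H(E, b) = 32
V(f, n) = -1 + f/3
a(x) = 3 - x²*(-1 + x/3) (a(x) = 3 - (-1 + x/3)*x² = 3 - x²*(-1 + x/3))
K(W) = 1/(-32 + W)
R = -12822154950 (R = (32 - 120174)*(156195 - 49470) = -120142*106725 = -12822154950)
K(a(11)) + R = 1/(-32 + (3 + (⅓)*11²*(3 - 1*11))) - 12822154950 = 1/(-32 + (3 + (⅓)*121*(3 - 11))) - 12822154950 = 1/(-32 + (3 + (⅓)*121*(-8))) - 12822154950 = 1/(-32 + (3 - 968/3)) - 12822154950 = 1/(-32 - 959/3) - 12822154950 = 1/(-1055/3) - 12822154950 = -3/1055 - 12822154950 = -13527373472253/1055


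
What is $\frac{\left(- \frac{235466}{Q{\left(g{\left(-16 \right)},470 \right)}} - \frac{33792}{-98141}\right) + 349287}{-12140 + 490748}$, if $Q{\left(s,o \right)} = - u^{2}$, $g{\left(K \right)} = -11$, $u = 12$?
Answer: $\frac{2479671901001}{3381916876416} \approx 0.73322$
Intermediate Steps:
$Q{\left(s,o \right)} = -144$ ($Q{\left(s,o \right)} = - 12^{2} = \left(-1\right) 144 = -144$)
$\frac{\left(- \frac{235466}{Q{\left(g{\left(-16 \right)},470 \right)}} - \frac{33792}{-98141}\right) + 349287}{-12140 + 490748} = \frac{\left(- \frac{235466}{-144} - \frac{33792}{-98141}\right) + 349287}{-12140 + 490748} = \frac{\left(\left(-235466\right) \left(- \frac{1}{144}\right) - - \frac{33792}{98141}\right) + 349287}{478608} = \left(\left(\frac{117733}{72} + \frac{33792}{98141}\right) + 349287\right) \frac{1}{478608} = \left(\frac{11556867377}{7066152} + 349287\right) \frac{1}{478608} = \frac{2479671901001}{7066152} \cdot \frac{1}{478608} = \frac{2479671901001}{3381916876416}$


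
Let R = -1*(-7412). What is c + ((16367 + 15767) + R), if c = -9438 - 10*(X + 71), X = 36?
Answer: 29038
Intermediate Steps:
R = 7412
c = -10508 (c = -9438 - 10*(36 + 71) = -9438 - 10*107 = -9438 - 1070 = -10508)
c + ((16367 + 15767) + R) = -10508 + ((16367 + 15767) + 7412) = -10508 + (32134 + 7412) = -10508 + 39546 = 29038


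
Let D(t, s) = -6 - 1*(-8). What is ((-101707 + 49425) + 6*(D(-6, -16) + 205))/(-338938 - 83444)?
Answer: 25520/211191 ≈ 0.12084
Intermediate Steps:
D(t, s) = 2 (D(t, s) = -6 + 8 = 2)
((-101707 + 49425) + 6*(D(-6, -16) + 205))/(-338938 - 83444) = ((-101707 + 49425) + 6*(2 + 205))/(-338938 - 83444) = (-52282 + 6*207)/(-422382) = (-52282 + 1242)*(-1/422382) = -51040*(-1/422382) = 25520/211191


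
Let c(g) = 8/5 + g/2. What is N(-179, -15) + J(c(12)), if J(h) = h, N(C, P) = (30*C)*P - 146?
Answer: 402058/5 ≈ 80412.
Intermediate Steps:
c(g) = 8/5 + g/2 (c(g) = 8*(⅕) + g*(½) = 8/5 + g/2)
N(C, P) = -146 + 30*C*P (N(C, P) = 30*C*P - 146 = -146 + 30*C*P)
N(-179, -15) + J(c(12)) = (-146 + 30*(-179)*(-15)) + (8/5 + (½)*12) = (-146 + 80550) + (8/5 + 6) = 80404 + 38/5 = 402058/5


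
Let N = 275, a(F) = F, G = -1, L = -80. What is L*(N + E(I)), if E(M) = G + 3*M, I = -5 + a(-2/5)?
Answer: -20624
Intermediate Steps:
I = -27/5 (I = -5 - 2/5 = -5 - 2*⅕ = -5 - ⅖ = -27/5 ≈ -5.4000)
E(M) = -1 + 3*M
L*(N + E(I)) = -80*(275 + (-1 + 3*(-27/5))) = -80*(275 + (-1 - 81/5)) = -80*(275 - 86/5) = -80*1289/5 = -20624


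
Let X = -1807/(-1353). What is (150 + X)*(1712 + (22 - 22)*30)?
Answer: 350543984/1353 ≈ 2.5909e+5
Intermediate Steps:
X = 1807/1353 (X = -1807*(-1/1353) = 1807/1353 ≈ 1.3356)
(150 + X)*(1712 + (22 - 22)*30) = (150 + 1807/1353)*(1712 + (22 - 22)*30) = 204757*(1712 + 0*30)/1353 = 204757*(1712 + 0)/1353 = (204757/1353)*1712 = 350543984/1353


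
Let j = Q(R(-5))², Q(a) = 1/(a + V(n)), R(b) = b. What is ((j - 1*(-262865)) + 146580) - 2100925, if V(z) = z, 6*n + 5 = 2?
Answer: -204669076/121 ≈ -1.6915e+6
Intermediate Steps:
n = -½ (n = -⅚ + (⅙)*2 = -⅚ + ⅓ = -½ ≈ -0.50000)
Q(a) = 1/(-½ + a) (Q(a) = 1/(a - ½) = 1/(-½ + a))
j = 4/121 (j = (2/(-1 + 2*(-5)))² = (2/(-1 - 10))² = (2/(-11))² = (2*(-1/11))² = (-2/11)² = 4/121 ≈ 0.033058)
((j - 1*(-262865)) + 146580) - 2100925 = ((4/121 - 1*(-262865)) + 146580) - 2100925 = ((4/121 + 262865) + 146580) - 2100925 = (31806669/121 + 146580) - 2100925 = 49542849/121 - 2100925 = -204669076/121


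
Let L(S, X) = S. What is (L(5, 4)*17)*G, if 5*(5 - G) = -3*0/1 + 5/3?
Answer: 1190/3 ≈ 396.67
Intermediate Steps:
G = 14/3 (G = 5 - (-3*0/1 + 5/3)/5 = 5 - (0*1 + 5*(1/3))/5 = 5 - (0 + 5/3)/5 = 5 - 1/5*5/3 = 5 - 1/3 = 14/3 ≈ 4.6667)
(L(5, 4)*17)*G = (5*17)*(14/3) = 85*(14/3) = 1190/3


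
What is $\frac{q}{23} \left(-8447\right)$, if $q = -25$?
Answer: $\frac{211175}{23} \approx 9181.5$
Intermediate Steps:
$\frac{q}{23} \left(-8447\right) = - \frac{25}{23} \left(-8447\right) = \left(-25\right) \frac{1}{23} \left(-8447\right) = \left(- \frac{25}{23}\right) \left(-8447\right) = \frac{211175}{23}$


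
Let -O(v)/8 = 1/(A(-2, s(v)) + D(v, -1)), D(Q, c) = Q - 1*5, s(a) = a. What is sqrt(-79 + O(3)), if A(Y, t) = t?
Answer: I*sqrt(87) ≈ 9.3274*I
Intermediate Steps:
D(Q, c) = -5 + Q (D(Q, c) = Q - 5 = -5 + Q)
O(v) = -8/(-5 + 2*v) (O(v) = -8/(v + (-5 + v)) = -8/(-5 + 2*v))
sqrt(-79 + O(3)) = sqrt(-79 - 8/(-5 + 2*3)) = sqrt(-79 - 8/(-5 + 6)) = sqrt(-79 - 8/1) = sqrt(-79 - 8*1) = sqrt(-79 - 8) = sqrt(-87) = I*sqrt(87)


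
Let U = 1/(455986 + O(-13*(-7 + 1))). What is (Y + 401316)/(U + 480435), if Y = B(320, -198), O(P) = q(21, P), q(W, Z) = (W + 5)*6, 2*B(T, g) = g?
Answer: 183011924814/219146581771 ≈ 0.83511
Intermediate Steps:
B(T, g) = g/2
q(W, Z) = 30 + 6*W (q(W, Z) = (5 + W)*6 = 30 + 6*W)
O(P) = 156 (O(P) = 30 + 6*21 = 30 + 126 = 156)
Y = -99 (Y = (1/2)*(-198) = -99)
U = 1/456142 (U = 1/(455986 + 156) = 1/456142 ≈ 2.1923e-6)
(Y + 401316)/(U + 480435) = (-99 + 401316)/(1/456142 + 480435) = 401217/(219146581771/456142) = 401217*(456142/219146581771) = 183011924814/219146581771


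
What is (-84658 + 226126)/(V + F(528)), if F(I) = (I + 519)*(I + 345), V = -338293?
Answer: 70734/287869 ≈ 0.24572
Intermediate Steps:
F(I) = (345 + I)*(519 + I) (F(I) = (519 + I)*(345 + I) = (345 + I)*(519 + I))
(-84658 + 226126)/(V + F(528)) = (-84658 + 226126)/(-338293 + (179055 + 528² + 864*528)) = 141468/(-338293 + (179055 + 278784 + 456192)) = 141468/(-338293 + 914031) = 141468/575738 = 141468*(1/575738) = 70734/287869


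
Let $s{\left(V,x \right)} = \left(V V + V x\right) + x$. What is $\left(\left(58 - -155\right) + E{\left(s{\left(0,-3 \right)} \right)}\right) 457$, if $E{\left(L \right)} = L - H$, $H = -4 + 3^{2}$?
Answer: $93685$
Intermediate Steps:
$s{\left(V,x \right)} = x + V^{2} + V x$ ($s{\left(V,x \right)} = \left(V^{2} + V x\right) + x = x + V^{2} + V x$)
$H = 5$ ($H = -4 + 9 = 5$)
$E{\left(L \right)} = -5 + L$ ($E{\left(L \right)} = L - 5 = -5 + L$)
$\left(\left(58 - -155\right) + E{\left(s{\left(0,-3 \right)} \right)}\right) 457 = \left(\left(58 - -155\right) - \left(8 + 0\right)\right) 457 = \left(\left(58 + 155\right) + \left(-5 + \left(-3 + 0 + 0\right)\right)\right) 457 = \left(213 - 8\right) 457 = 205 \cdot 457 = 93685$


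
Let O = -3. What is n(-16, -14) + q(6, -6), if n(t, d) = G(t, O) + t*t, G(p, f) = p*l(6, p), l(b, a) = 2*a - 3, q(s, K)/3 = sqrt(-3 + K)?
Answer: 816 + 9*I ≈ 816.0 + 9.0*I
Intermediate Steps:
q(s, K) = 3*sqrt(-3 + K)
l(b, a) = -3 + 2*a
G(p, f) = p*(-3 + 2*p)
n(t, d) = t**2 + t*(-3 + 2*t) (n(t, d) = t*(-3 + 2*t) + t*t = t*(-3 + 2*t) + t**2 = t**2 + t*(-3 + 2*t))
n(-16, -14) + q(6, -6) = 3*(-16)*(-1 - 16) + 3*sqrt(-3 - 6) = 3*(-16)*(-17) + 3*sqrt(-9) = 816 + 3*(3*I) = 816 + 9*I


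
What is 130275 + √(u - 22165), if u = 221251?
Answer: 130275 + √199086 ≈ 1.3072e+5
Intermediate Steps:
130275 + √(u - 22165) = 130275 + √(221251 - 22165) = 130275 + √199086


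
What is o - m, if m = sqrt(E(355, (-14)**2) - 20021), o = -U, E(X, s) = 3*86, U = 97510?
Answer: -97510 - I*sqrt(19763) ≈ -97510.0 - 140.58*I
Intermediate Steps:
E(X, s) = 258
o = -97510 (o = -1*97510 = -97510)
m = I*sqrt(19763) (m = sqrt(258 - 20021) = sqrt(-19763) = I*sqrt(19763) ≈ 140.58*I)
o - m = -97510 - I*sqrt(19763)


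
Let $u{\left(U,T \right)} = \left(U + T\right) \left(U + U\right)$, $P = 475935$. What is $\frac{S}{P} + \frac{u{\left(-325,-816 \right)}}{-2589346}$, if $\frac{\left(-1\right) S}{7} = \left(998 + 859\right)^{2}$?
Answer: $- \frac{10476261760538}{205393398085} \approx -51.006$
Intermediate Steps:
$S = -24139143$ ($S = - 7 \left(998 + 859\right)^{2} = - 7 \cdot 1857^{2} = \left(-7\right) 3448449 = -24139143$)
$u{\left(U,T \right)} = 2 U \left(T + U\right)$ ($u{\left(U,T \right)} = \left(T + U\right) 2 U = 2 U \left(T + U\right)$)
$\frac{S}{P} + \frac{u{\left(-325,-816 \right)}}{-2589346} = - \frac{24139143}{475935} + \frac{2 \left(-325\right) \left(-816 - 325\right)}{-2589346} = \left(-24139143\right) \frac{1}{475935} + 2 \left(-325\right) \left(-1141\right) \left(- \frac{1}{2589346}\right) = - \frac{8046381}{158645} + 741650 \left(- \frac{1}{2589346}\right) = - \frac{8046381}{158645} - \frac{370825}{1294673} = - \frac{10476261760538}{205393398085}$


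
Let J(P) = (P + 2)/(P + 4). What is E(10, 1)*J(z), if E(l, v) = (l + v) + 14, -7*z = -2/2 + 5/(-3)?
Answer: 625/46 ≈ 13.587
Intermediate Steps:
z = 8/21 (z = -(-2/2 + 5/(-3))/7 = -(-2*½ + 5*(-⅓))/7 = -(-1 - 5/3)/7 = -⅐*(-8/3) = 8/21 ≈ 0.38095)
E(l, v) = 14 + l + v
J(P) = (2 + P)/(4 + P)
E(10, 1)*J(z) = (14 + 10 + 1)*((2 + 8/21)/(4 + 8/21)) = 25*((50/21)/(92/21)) = 25*((21/92)*(50/21)) = 25*(25/46) = 625/46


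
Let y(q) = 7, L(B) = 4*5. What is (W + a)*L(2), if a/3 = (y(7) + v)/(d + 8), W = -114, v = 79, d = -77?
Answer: -54160/23 ≈ -2354.8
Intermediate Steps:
L(B) = 20
a = -86/23 (a = 3*((7 + 79)/(-77 + 8)) = 3*(86/(-69)) = 3*(86*(-1/69)) = 3*(-86/69) = -86/23 ≈ -3.7391)
(W + a)*L(2) = (-114 - 86/23)*20 = -2708/23*20 = -54160/23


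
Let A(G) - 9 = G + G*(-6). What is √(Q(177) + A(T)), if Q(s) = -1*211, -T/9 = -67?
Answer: I*√3217 ≈ 56.719*I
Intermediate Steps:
T = 603 (T = -9*(-67) = 603)
A(G) = 9 - 5*G (A(G) = 9 + (G + G*(-6)) = 9 + (G - 6*G) = 9 - 5*G)
Q(s) = -211
√(Q(177) + A(T)) = √(-211 + (9 - 5*603)) = √(-211 + (9 - 3015)) = √(-211 - 3006) = √(-3217) = I*√3217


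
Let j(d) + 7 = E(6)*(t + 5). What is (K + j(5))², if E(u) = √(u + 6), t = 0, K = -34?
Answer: 1981 - 820*√3 ≈ 560.72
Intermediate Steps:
E(u) = √(6 + u)
j(d) = -7 + 10*√3 (j(d) = -7 + √(6 + 6)*(0 + 5) = -7 + √12*5 = -7 + (2*√3)*5 = -7 + 10*√3)
(K + j(5))² = (-34 + (-7 + 10*√3))² = (-41 + 10*√3)²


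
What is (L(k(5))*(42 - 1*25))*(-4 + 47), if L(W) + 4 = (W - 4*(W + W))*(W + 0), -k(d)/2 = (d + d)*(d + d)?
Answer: -204682924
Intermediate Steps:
k(d) = -8*d² (k(d) = -2*(d + d)*(d + d) = -2*2*d*2*d = -8*d²)
L(W) = -4 - 7*W² (L(W) = -4 + (W - 4*(W + W))*(W + 0) = -4 + (W - 8*W)*W = -4 + (-7*W)*W = -4 - 7*W²)
(L(k(5))*(42 - 1*25))*(-4 + 47) = ((-4 - 7*(-8*5²)²)*(42 - 1*25))*(-4 + 47) = ((-4 - 7*(-8*25)²)*(42 - 25))*43 = ((-4 - 7*(-200)²)*17)*43 = ((-4 - 7*40000)*17)*43 = ((-4 - 280000)*17)*43 = -280004*17*43 = -4760068*43 = -204682924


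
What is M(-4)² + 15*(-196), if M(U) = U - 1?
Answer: -2915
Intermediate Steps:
M(U) = -1 + U
M(-4)² + 15*(-196) = (-1 - 4)² + 15*(-196) = (-5)² - 2940 = 25 - 2940 = -2915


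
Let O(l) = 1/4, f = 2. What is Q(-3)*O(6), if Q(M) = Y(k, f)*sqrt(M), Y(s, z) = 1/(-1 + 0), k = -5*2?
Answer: -I*sqrt(3)/4 ≈ -0.43301*I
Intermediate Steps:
k = -10
Y(s, z) = -1 (Y(s, z) = 1/(-1) = -1)
Q(M) = -sqrt(M)
O(l) = 1/4
Q(-3)*O(6) = -sqrt(-3)*(1/4) = -I*sqrt(3)*(1/4) = -I*sqrt(3)/4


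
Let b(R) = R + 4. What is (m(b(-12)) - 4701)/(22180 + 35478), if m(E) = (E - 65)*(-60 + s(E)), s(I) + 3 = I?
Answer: 241/28829 ≈ 0.0083596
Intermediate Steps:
b(R) = 4 + R
s(I) = -3 + I
m(E) = (-65 + E)*(-63 + E) (m(E) = (E - 65)*(-60 + (-3 + E)) = (-65 + E)*(-63 + E))
(m(b(-12)) - 4701)/(22180 + 35478) = ((4095 + (4 - 12)**2 - 128*(4 - 12)) - 4701)/(22180 + 35478) = ((4095 + (-8)**2 - 128*(-8)) - 4701)/57658 = ((4095 + 64 + 1024) - 4701)*(1/57658) = (5183 - 4701)*(1/57658) = 482*(1/57658) = 241/28829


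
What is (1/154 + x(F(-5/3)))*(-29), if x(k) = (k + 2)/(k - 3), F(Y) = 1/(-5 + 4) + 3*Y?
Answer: -18125/1386 ≈ -13.077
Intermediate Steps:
F(Y) = -1 + 3*Y (F(Y) = 1/(-1) + 3*Y = -1 + 3*Y)
x(k) = (2 + k)/(-3 + k)
(1/154 + x(F(-5/3)))*(-29) = (1/154 + (2 + (-1 + 3*(-5/3)))/(-3 + (-1 + 3*(-5/3))))*(-29) = (1/154 + (2 + (-1 - 5))/(-3 + (-1 - 5)))*(-29) = (1/154 + (2 - 6)/(-3 - 6))*(-29) = (1/154 - 4/(-9))*(-29) = (1/154 - 1/9*(-4))*(-29) = (1/154 + 4/9)*(-29) = (625/1386)*(-29) = -18125/1386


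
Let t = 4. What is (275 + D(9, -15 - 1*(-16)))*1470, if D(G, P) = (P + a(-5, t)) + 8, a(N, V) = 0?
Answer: 417480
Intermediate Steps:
D(G, P) = 8 + P (D(G, P) = (P + 0) + 8 = P + 8 = 8 + P)
(275 + D(9, -15 - 1*(-16)))*1470 = (275 + (8 + (-15 - 1*(-16))))*1470 = (275 + (8 + (-15 + 16)))*1470 = (275 + (8 + 1))*1470 = (275 + 9)*1470 = 284*1470 = 417480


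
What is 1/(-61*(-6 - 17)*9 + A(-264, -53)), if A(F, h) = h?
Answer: 1/12574 ≈ 7.9529e-5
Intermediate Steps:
1/(-61*(-6 - 17)*9 + A(-264, -53)) = 1/(-61*(-6 - 17)*9 - 53) = 1/(-(-1403)*9 - 53) = 1/(-61*(-207) - 53) = 1/(12627 - 53) = 1/12574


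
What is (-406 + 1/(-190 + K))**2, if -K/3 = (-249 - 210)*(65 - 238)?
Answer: 9369246277547689/56839804921 ≈ 1.6484e+5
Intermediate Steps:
K = -238221 (K = -3*(-249 - 210)*(65 - 238) = -(-1377)*(-173) = -3*79407 = -238221)
(-406 + 1/(-190 + K))**2 = (-406 + 1/(-190 - 238221))**2 = (-406 + 1/(-238411))**2 = (-406 - 1/238411)**2 = (-96794867/238411)**2 = 9369246277547689/56839804921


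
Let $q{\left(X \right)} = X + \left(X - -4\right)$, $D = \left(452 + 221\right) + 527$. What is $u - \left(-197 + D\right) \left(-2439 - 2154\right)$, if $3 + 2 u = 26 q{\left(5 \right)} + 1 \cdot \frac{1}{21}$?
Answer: $\frac{96746150}{21} \approx 4.607 \cdot 10^{6}$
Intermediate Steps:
$D = 1200$ ($D = 673 + 527 = 1200$)
$q{\left(X \right)} = 4 + 2 X$ ($q{\left(X \right)} = X + \left(X + 4\right) = X + \left(4 + X\right) = 4 + 2 X$)
$u = \frac{3791}{21}$ ($u = - \frac{3}{2} + \frac{26 \left(4 + 2 \cdot 5\right) + 1 \cdot \frac{1}{21}}{2} = - \frac{3}{2} + \frac{26 \left(4 + 10\right) + 1 \cdot \frac{1}{21}}{2} = - \frac{3}{2} + \frac{26 \cdot 14 + \frac{1}{21}}{2} = - \frac{3}{2} + \frac{364 + \frac{1}{21}}{2} = - \frac{3}{2} + \frac{1}{2} \cdot \frac{7645}{21} = - \frac{3}{2} + \frac{7645}{42} = \frac{3791}{21} \approx 180.52$)
$u - \left(-197 + D\right) \left(-2439 - 2154\right) = \frac{3791}{21} - \left(-197 + 1200\right) \left(-2439 - 2154\right) = \frac{3791}{21} - 1003 \left(-4593\right) = \frac{3791}{21} - -4606779 = \frac{3791}{21} + 4606779 = \frac{96746150}{21}$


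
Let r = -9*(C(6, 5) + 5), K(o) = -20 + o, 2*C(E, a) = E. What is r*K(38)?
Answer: -1296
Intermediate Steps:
C(E, a) = E/2
r = -72 (r = -9*((½)*6 + 5) = -9*(3 + 5) = -9*8 = -72)
r*K(38) = -72*(-20 + 38) = -72*18 = -1296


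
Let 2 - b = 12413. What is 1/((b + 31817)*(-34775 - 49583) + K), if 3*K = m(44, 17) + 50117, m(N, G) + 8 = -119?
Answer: -3/4911104054 ≈ -6.1086e-10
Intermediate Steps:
b = -12411 (b = 2 - 1*12413 = 2 - 12413 = -12411)
m(N, G) = -127 (m(N, G) = -8 - 119 = -127)
K = 49990/3 (K = (-127 + 50117)/3 = (1/3)*49990 = 49990/3 ≈ 16663.)
1/((b + 31817)*(-34775 - 49583) + K) = 1/((-12411 + 31817)*(-34775 - 49583) + 49990/3) = 1/(19406*(-84358) + 49990/3) = 1/(-1637051348 + 49990/3) = 1/(-4911104054/3) = -3/4911104054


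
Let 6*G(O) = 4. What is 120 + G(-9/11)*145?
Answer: 650/3 ≈ 216.67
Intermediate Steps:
G(O) = 2/3 (G(O) = (1/6)*4 = 2/3)
120 + G(-9/11)*145 = 120 + (2/3)*145 = 120 + 290/3 = 650/3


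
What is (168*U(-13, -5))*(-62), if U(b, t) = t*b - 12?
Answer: -552048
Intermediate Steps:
U(b, t) = -12 + b*t (U(b, t) = b*t - 12 = -12 + b*t)
(168*U(-13, -5))*(-62) = (168*(-12 - 13*(-5)))*(-62) = (168*(-12 + 65))*(-62) = (168*53)*(-62) = 8904*(-62) = -552048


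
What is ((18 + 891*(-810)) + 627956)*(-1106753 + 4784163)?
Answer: -344705703760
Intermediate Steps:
((18 + 891*(-810)) + 627956)*(-1106753 + 4784163) = ((18 - 721710) + 627956)*3677410 = (-721692 + 627956)*3677410 = -93736*3677410 = -344705703760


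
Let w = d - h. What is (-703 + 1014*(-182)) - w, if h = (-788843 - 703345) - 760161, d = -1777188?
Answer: -660412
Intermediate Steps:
h = -2252349 (h = -1492188 - 760161 = -2252349)
w = 475161 (w = -1777188 - 1*(-2252349) = -1777188 + 2252349 = 475161)
(-703 + 1014*(-182)) - w = (-703 + 1014*(-182)) - 1*475161 = (-703 - 184548) - 475161 = -185251 - 475161 = -660412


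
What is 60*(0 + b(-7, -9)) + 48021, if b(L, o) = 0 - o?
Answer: 48561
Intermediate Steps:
b(L, o) = -o
60*(0 + b(-7, -9)) + 48021 = 60*(0 - 1*(-9)) + 48021 = 60*(0 + 9) + 48021 = 60*9 + 48021 = 540 + 48021 = 48561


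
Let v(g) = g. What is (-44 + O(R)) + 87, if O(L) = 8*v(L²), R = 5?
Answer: 243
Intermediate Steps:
O(L) = 8*L²
(-44 + O(R)) + 87 = (-44 + 8*5²) + 87 = (-44 + 8*25) + 87 = (-44 + 200) + 87 = 156 + 87 = 243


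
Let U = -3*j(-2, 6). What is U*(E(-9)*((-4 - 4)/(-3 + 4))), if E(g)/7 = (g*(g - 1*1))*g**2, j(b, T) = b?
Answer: -2449440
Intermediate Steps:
U = 6 (U = -3*(-2) = 6)
E(g) = 7*g**3*(-1 + g) (E(g) = 7*((g*(g - 1*1))*g**2) = 7*((g*(g - 1))*g**2) = 7*((g*(-1 + g))*g**2) = 7*(g**3*(-1 + g)) = 7*g**3*(-1 + g))
U*(E(-9)*((-4 - 4)/(-3 + 4))) = 6*((7*(-9)**3*(-1 - 9))*((-4 - 4)/(-3 + 4))) = 6*((7*(-729)*(-10))*(-8/1)) = 6*(51030*(-8*1)) = 6*(51030*(-8)) = 6*(-408240) = -2449440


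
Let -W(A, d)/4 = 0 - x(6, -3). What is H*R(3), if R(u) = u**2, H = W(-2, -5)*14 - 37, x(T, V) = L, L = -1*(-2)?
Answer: 675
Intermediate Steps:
L = 2
x(T, V) = 2
W(A, d) = 8 (W(A, d) = -4*(0 - 1*2) = -4*(0 - 2) = -4*(-2) = 8)
H = 75 (H = 8*14 - 37 = 112 - 37 = 75)
H*R(3) = 75*3**2 = 75*9 = 675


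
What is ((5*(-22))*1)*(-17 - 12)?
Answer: 3190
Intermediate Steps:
((5*(-22))*1)*(-17 - 12) = -110*1*(-29) = -110*(-29) = 3190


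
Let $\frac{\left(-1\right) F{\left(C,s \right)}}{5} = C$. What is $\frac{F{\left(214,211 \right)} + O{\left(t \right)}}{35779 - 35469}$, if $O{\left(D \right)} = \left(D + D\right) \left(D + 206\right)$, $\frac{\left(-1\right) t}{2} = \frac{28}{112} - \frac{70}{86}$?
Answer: $- \frac{2228999}{1146380} \approx -1.9444$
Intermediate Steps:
$F{\left(C,s \right)} = - 5 C$
$t = \frac{97}{86}$ ($t = - 2 \left(\frac{28}{112} - \frac{70}{86}\right) = - 2 \left(28 \cdot \frac{1}{112} - \frac{35}{43}\right) = - 2 \left(\frac{1}{4} - \frac{35}{43}\right) = \left(-2\right) \left(- \frac{97}{172}\right) = \frac{97}{86} \approx 1.1279$)
$O{\left(D \right)} = 2 D \left(206 + D\right)$
$\frac{F{\left(214,211 \right)} + O{\left(t \right)}}{35779 - 35469} = \frac{\left(-5\right) 214 + 2 \cdot \frac{97}{86} \left(206 + \frac{97}{86}\right)}{35779 - 35469} = \frac{-1070 + 2 \cdot \frac{97}{86} \cdot \frac{17813}{86}}{310} = \left(-1070 + \frac{1727861}{3698}\right) \frac{1}{310} = \left(- \frac{2228999}{3698}\right) \frac{1}{310} = - \frac{2228999}{1146380}$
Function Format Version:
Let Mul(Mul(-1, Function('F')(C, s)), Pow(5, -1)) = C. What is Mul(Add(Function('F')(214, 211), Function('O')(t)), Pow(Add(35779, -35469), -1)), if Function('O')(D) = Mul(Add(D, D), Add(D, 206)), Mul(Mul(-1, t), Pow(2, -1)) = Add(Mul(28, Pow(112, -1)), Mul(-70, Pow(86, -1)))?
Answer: Rational(-2228999, 1146380) ≈ -1.9444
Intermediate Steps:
Function('F')(C, s) = Mul(-5, C)
t = Rational(97, 86) (t = Mul(-2, Add(Mul(28, Pow(112, -1)), Mul(-70, Pow(86, -1)))) = Mul(-2, Add(Mul(28, Rational(1, 112)), Mul(-70, Rational(1, 86)))) = Mul(-2, Add(Rational(1, 4), Rational(-35, 43))) = Mul(-2, Rational(-97, 172)) = Rational(97, 86) ≈ 1.1279)
Function('O')(D) = Mul(2, D, Add(206, D)) (Function('O')(D) = Mul(Mul(2, D), Add(206, D)) = Mul(2, D, Add(206, D)))
Mul(Add(Function('F')(214, 211), Function('O')(t)), Pow(Add(35779, -35469), -1)) = Mul(Add(Mul(-5, 214), Mul(2, Rational(97, 86), Add(206, Rational(97, 86)))), Pow(Add(35779, -35469), -1)) = Mul(Add(-1070, Mul(2, Rational(97, 86), Rational(17813, 86))), Pow(310, -1)) = Mul(Add(-1070, Rational(1727861, 3698)), Rational(1, 310)) = Mul(Rational(-2228999, 3698), Rational(1, 310)) = Rational(-2228999, 1146380)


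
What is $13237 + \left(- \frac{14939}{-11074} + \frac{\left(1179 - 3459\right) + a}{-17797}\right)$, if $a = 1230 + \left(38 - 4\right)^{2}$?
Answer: $\frac{2609065312325}{197083978} \approx 13238.0$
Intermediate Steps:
$a = 2386$ ($a = 1230 + 34^{2} = 1230 + 1156 = 2386$)
$13237 + \left(- \frac{14939}{-11074} + \frac{\left(1179 - 3459\right) + a}{-17797}\right) = 13237 + \left(- \frac{14939}{-11074} + \frac{\left(1179 - 3459\right) + 2386}{-17797}\right) = 13237 + \left(\left(-14939\right) \left(- \frac{1}{11074}\right) + \left(-2280 + 2386\right) \left(- \frac{1}{17797}\right)\right) = 13237 + \left(\frac{14939}{11074} + 106 \left(- \frac{1}{17797}\right)\right) = 13237 + \left(\frac{14939}{11074} - \frac{106}{17797}\right) = 13237 + \frac{264695539}{197083978} = \frac{2609065312325}{197083978}$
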